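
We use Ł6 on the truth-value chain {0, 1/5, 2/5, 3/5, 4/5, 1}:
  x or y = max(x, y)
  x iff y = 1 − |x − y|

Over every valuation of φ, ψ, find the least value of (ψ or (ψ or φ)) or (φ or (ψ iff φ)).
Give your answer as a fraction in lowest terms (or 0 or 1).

Take φ = 0, ψ = 2/5:
ψ or φ = 2/5 or 0 = 2/5
ψ or (ψ or φ) = 2/5 or 2/5 = 2/5
ψ iff φ = 2/5 iff 0 = 3/5
φ or (ψ iff φ) = 0 or 3/5 = 3/5
(ψ or (ψ or φ)) or (φ or (ψ iff φ)) = 2/5 or 3/5 = 3/5
No assignment yields a value below 3/5, so this is the minimum.

3/5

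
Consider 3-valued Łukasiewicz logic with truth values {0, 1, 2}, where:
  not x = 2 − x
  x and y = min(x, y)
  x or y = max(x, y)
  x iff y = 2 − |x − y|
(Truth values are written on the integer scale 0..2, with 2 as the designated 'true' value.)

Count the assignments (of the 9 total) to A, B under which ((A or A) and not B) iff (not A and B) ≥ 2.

3

A = 0, B = 0 ↦ 2  ≥
A = 0, B = 1 ↦ 1  <
A = 0, B = 2 ↦ 0  <
A = 1, B = 0 ↦ 1  <
A = 1, B = 1 ↦ 2  ≥
A = 1, B = 2 ↦ 1  <
A = 2, B = 0 ↦ 0  <
A = 2, B = 1 ↦ 1  <
A = 2, B = 2 ↦ 2  ≥
So 3 of the 9 assignments meet the threshold.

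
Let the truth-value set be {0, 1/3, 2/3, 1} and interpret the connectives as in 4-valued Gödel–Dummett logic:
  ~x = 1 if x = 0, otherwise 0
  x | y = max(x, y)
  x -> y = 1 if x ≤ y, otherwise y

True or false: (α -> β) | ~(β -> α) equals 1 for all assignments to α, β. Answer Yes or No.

No

Counterexample: take α = 1/3, β = 0.
α -> β = 1/3 -> 0 = 0
β -> α = 0 -> 1/3 = 1
~(β -> α) = ~1 = 0
(α -> β) | ~(β -> α) = 0 | 0 = 0
This gives 0 ≠ 1.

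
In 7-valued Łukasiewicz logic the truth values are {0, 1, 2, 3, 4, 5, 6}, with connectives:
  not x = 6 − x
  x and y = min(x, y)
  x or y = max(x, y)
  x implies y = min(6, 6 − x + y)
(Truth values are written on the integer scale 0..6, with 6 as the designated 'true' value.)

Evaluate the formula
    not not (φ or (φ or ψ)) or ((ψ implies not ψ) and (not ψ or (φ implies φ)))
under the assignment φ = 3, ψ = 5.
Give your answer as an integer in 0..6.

5

φ or ψ = 3 or 5 = 5
φ or (φ or ψ) = 3 or 5 = 5
not (φ or (φ or ψ)) = not 5 = 1
not not (φ or (φ or ψ)) = not 1 = 5
not ψ = not 5 = 1
ψ implies not ψ = 5 implies 1 = 2
not ψ = not 5 = 1
φ implies φ = 3 implies 3 = 6
not ψ or (φ implies φ) = 1 or 6 = 6
(ψ implies not ψ) and (not ψ or (φ implies φ)) = 2 and 6 = 2
not not (φ or (φ or ψ)) or ((ψ implies not ψ) and (not ψ or (φ implies φ))) = 5 or 2 = 5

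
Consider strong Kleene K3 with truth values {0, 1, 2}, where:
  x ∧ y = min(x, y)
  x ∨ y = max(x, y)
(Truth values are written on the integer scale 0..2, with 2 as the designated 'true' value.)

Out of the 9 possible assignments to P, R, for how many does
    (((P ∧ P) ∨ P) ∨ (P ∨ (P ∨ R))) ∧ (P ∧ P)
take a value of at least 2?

P = 0, R = 0 ↦ 0  <
P = 0, R = 1 ↦ 0  <
P = 0, R = 2 ↦ 0  <
P = 1, R = 0 ↦ 1  <
P = 1, R = 1 ↦ 1  <
P = 1, R = 2 ↦ 1  <
P = 2, R = 0 ↦ 2  ≥
P = 2, R = 1 ↦ 2  ≥
P = 2, R = 2 ↦ 2  ≥
So 3 of the 9 assignments meet the threshold.

3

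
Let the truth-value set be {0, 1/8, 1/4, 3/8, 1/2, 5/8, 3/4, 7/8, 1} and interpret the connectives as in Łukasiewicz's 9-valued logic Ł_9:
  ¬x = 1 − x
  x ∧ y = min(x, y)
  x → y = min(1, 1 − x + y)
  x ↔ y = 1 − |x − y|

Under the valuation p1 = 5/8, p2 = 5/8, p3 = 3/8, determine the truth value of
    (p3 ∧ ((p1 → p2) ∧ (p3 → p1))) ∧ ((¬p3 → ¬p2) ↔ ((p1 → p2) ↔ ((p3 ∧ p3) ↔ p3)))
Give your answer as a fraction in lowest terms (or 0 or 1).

p1 → p2 = 5/8 → 5/8 = 1
p3 → p1 = 3/8 → 5/8 = 1
(p1 → p2) ∧ (p3 → p1) = 1 ∧ 1 = 1
p3 ∧ ((p1 → p2) ∧ (p3 → p1)) = 3/8 ∧ 1 = 3/8
¬p3 = ¬3/8 = 5/8
¬p2 = ¬5/8 = 3/8
¬p3 → ¬p2 = 5/8 → 3/8 = 3/4
p1 → p2 = 5/8 → 5/8 = 1
p3 ∧ p3 = 3/8 ∧ 3/8 = 3/8
(p3 ∧ p3) ↔ p3 = 3/8 ↔ 3/8 = 1
(p1 → p2) ↔ ((p3 ∧ p3) ↔ p3) = 1 ↔ 1 = 1
(¬p3 → ¬p2) ↔ ((p1 → p2) ↔ ((p3 ∧ p3) ↔ p3)) = 3/4 ↔ 1 = 3/4
(p3 ∧ ((p1 → p2) ∧ (p3 → p1))) ∧ ((¬p3 → ¬p2) ↔ ((p1 → p2) ↔ ((p3 ∧ p3) ↔ p3))) = 3/8 ∧ 3/4 = 3/8

3/8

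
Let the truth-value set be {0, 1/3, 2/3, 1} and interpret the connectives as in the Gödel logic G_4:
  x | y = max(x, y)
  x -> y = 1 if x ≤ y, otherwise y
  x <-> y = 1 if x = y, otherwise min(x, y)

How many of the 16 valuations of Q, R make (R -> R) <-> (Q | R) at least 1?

7

Q = 0, R = 0 ↦ 0  <
Q = 0, R = 1/3 ↦ 1/3  <
Q = 0, R = 2/3 ↦ 2/3  <
Q = 0, R = 1 ↦ 1  ≥
Q = 1/3, R = 0 ↦ 1/3  <
Q = 1/3, R = 1/3 ↦ 1/3  <
Q = 1/3, R = 2/3 ↦ 2/3  <
Q = 1/3, R = 1 ↦ 1  ≥
Q = 2/3, R = 0 ↦ 2/3  <
Q = 2/3, R = 1/3 ↦ 2/3  <
Q = 2/3, R = 2/3 ↦ 2/3  <
Q = 2/3, R = 1 ↦ 1  ≥
Q = 1, R = 0 ↦ 1  ≥
Q = 1, R = 1/3 ↦ 1  ≥
Q = 1, R = 2/3 ↦ 1  ≥
Q = 1, R = 1 ↦ 1  ≥
So 7 of the 16 assignments meet the threshold.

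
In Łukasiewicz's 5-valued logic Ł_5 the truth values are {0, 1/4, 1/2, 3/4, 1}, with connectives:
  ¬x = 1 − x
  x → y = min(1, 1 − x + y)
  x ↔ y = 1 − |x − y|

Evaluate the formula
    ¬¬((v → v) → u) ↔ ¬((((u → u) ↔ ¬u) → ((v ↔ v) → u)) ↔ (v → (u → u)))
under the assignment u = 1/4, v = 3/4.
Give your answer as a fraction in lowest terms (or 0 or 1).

v → v = 3/4 → 3/4 = 1
(v → v) → u = 1 → 1/4 = 1/4
¬((v → v) → u) = ¬1/4 = 3/4
¬¬((v → v) → u) = ¬3/4 = 1/4
u → u = 1/4 → 1/4 = 1
¬u = ¬1/4 = 3/4
(u → u) ↔ ¬u = 1 ↔ 3/4 = 3/4
v ↔ v = 3/4 ↔ 3/4 = 1
(v ↔ v) → u = 1 → 1/4 = 1/4
((u → u) ↔ ¬u) → ((v ↔ v) → u) = 3/4 → 1/4 = 1/2
u → u = 1/4 → 1/4 = 1
v → (u → u) = 3/4 → 1 = 1
(((u → u) ↔ ¬u) → ((v ↔ v) → u)) ↔ (v → (u → u)) = 1/2 ↔ 1 = 1/2
¬((((u → u) ↔ ¬u) → ((v ↔ v) → u)) ↔ (v → (u → u))) = ¬1/2 = 1/2
¬¬((v → v) → u) ↔ ¬((((u → u) ↔ ¬u) → ((v ↔ v) → u)) ↔ (v → (u → u))) = 1/4 ↔ 1/2 = 3/4

3/4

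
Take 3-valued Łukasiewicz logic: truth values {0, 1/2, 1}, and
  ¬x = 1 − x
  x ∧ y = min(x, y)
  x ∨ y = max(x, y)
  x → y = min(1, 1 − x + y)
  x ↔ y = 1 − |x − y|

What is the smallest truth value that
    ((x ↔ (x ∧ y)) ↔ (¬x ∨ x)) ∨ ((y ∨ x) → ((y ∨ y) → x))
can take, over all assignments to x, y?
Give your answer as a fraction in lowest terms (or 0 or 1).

Take x = 1/2, y = 1:
x ∧ y = 1/2 ∧ 1 = 1/2
x ↔ (x ∧ y) = 1/2 ↔ 1/2 = 1
¬x = ¬1/2 = 1/2
¬x ∨ x = 1/2 ∨ 1/2 = 1/2
(x ↔ (x ∧ y)) ↔ (¬x ∨ x) = 1 ↔ 1/2 = 1/2
y ∨ x = 1 ∨ 1/2 = 1
y ∨ y = 1 ∨ 1 = 1
(y ∨ y) → x = 1 → 1/2 = 1/2
(y ∨ x) → ((y ∨ y) → x) = 1 → 1/2 = 1/2
((x ↔ (x ∧ y)) ↔ (¬x ∨ x)) ∨ ((y ∨ x) → ((y ∨ y) → x)) = 1/2 ∨ 1/2 = 1/2
No assignment yields a value below 1/2, so this is the minimum.

1/2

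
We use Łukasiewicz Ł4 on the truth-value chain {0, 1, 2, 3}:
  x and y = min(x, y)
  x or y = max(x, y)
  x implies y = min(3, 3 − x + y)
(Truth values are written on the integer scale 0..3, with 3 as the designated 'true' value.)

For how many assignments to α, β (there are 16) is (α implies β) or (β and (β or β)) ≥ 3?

10

α = 0, β = 0 ↦ 3  ≥
α = 0, β = 1 ↦ 3  ≥
α = 0, β = 2 ↦ 3  ≥
α = 0, β = 3 ↦ 3  ≥
α = 1, β = 0 ↦ 2  <
α = 1, β = 1 ↦ 3  ≥
α = 1, β = 2 ↦ 3  ≥
α = 1, β = 3 ↦ 3  ≥
α = 2, β = 0 ↦ 1  <
α = 2, β = 1 ↦ 2  <
α = 2, β = 2 ↦ 3  ≥
α = 2, β = 3 ↦ 3  ≥
α = 3, β = 0 ↦ 0  <
α = 3, β = 1 ↦ 1  <
α = 3, β = 2 ↦ 2  <
α = 3, β = 3 ↦ 3  ≥
So 10 of the 16 assignments meet the threshold.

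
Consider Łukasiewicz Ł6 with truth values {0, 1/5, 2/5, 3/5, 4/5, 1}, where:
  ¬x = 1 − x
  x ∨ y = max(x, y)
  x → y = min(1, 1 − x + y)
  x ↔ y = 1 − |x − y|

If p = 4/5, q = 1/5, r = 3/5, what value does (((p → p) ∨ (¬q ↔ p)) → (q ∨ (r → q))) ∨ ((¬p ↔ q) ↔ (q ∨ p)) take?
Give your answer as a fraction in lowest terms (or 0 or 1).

4/5

p → p = 4/5 → 4/5 = 1
¬q = ¬1/5 = 4/5
¬q ↔ p = 4/5 ↔ 4/5 = 1
(p → p) ∨ (¬q ↔ p) = 1 ∨ 1 = 1
r → q = 3/5 → 1/5 = 3/5
q ∨ (r → q) = 1/5 ∨ 3/5 = 3/5
((p → p) ∨ (¬q ↔ p)) → (q ∨ (r → q)) = 1 → 3/5 = 3/5
¬p = ¬4/5 = 1/5
¬p ↔ q = 1/5 ↔ 1/5 = 1
q ∨ p = 1/5 ∨ 4/5 = 4/5
(¬p ↔ q) ↔ (q ∨ p) = 1 ↔ 4/5 = 4/5
(((p → p) ∨ (¬q ↔ p)) → (q ∨ (r → q))) ∨ ((¬p ↔ q) ↔ (q ∨ p)) = 3/5 ∨ 4/5 = 4/5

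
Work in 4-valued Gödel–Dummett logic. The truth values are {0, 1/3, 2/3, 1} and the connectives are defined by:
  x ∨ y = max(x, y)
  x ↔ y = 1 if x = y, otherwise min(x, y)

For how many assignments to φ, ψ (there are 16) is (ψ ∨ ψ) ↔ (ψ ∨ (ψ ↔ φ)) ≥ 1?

13

φ = 0, ψ = 0 ↦ 0  <
φ = 0, ψ = 1/3 ↦ 1  ≥
φ = 0, ψ = 2/3 ↦ 1  ≥
φ = 0, ψ = 1 ↦ 1  ≥
φ = 1/3, ψ = 0 ↦ 1  ≥
φ = 1/3, ψ = 1/3 ↦ 1/3  <
φ = 1/3, ψ = 2/3 ↦ 1  ≥
φ = 1/3, ψ = 1 ↦ 1  ≥
φ = 2/3, ψ = 0 ↦ 1  ≥
φ = 2/3, ψ = 1/3 ↦ 1  ≥
φ = 2/3, ψ = 2/3 ↦ 2/3  <
φ = 2/3, ψ = 1 ↦ 1  ≥
φ = 1, ψ = 0 ↦ 1  ≥
φ = 1, ψ = 1/3 ↦ 1  ≥
φ = 1, ψ = 2/3 ↦ 1  ≥
φ = 1, ψ = 1 ↦ 1  ≥
So 13 of the 16 assignments meet the threshold.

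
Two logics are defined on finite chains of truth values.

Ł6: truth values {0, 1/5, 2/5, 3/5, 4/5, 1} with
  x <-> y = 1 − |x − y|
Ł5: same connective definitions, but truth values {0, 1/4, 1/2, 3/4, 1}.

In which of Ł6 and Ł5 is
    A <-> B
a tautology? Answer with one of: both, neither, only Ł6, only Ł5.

neither

In Ł6: at A = 0, B = 1/5 the value is 4/5 — not a tautology.
In Ł5: at A = 0, B = 1/4 the value is 3/4 — not a tautology.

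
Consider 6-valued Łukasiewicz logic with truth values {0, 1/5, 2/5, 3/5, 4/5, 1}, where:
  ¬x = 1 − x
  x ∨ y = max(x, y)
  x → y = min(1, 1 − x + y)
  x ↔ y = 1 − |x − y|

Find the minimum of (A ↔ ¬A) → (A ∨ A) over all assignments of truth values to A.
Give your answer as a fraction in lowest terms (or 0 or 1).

3/5

Take A = 2/5:
¬A = ¬2/5 = 3/5
A ↔ ¬A = 2/5 ↔ 3/5 = 4/5
A ∨ A = 2/5 ∨ 2/5 = 2/5
(A ↔ ¬A) → (A ∨ A) = 4/5 → 2/5 = 3/5
No assignment yields a value below 3/5, so this is the minimum.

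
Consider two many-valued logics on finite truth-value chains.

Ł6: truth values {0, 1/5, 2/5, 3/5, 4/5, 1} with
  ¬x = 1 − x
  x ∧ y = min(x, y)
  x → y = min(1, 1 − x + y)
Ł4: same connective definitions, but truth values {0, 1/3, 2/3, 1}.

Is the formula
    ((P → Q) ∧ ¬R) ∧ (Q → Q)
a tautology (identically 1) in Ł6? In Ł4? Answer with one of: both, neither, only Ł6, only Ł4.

neither

In Ł6: at P = 0, Q = 0, R = 1/5 the value is 4/5 — not a tautology.
In Ł4: at P = 0, Q = 0, R = 1/3 the value is 2/3 — not a tautology.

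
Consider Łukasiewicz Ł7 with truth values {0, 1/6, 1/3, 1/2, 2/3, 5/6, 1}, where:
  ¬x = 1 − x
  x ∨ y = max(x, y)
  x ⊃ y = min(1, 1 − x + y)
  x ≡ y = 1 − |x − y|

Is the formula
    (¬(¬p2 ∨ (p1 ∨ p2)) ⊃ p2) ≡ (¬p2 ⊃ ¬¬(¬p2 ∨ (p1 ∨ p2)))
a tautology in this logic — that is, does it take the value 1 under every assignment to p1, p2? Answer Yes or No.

Yes

At p1 = 1/3, p2 = 1, for instance:
¬p2 = ¬1 = 0
p1 ∨ p2 = 1/3 ∨ 1 = 1
¬p2 ∨ (p1 ∨ p2) = 0 ∨ 1 = 1
¬(¬p2 ∨ (p1 ∨ p2)) = ¬1 = 0
¬(¬p2 ∨ (p1 ∨ p2)) ⊃ p2 = 0 ⊃ 1 = 1
¬p2 = ¬1 = 0
¬¬(¬p2 ∨ (p1 ∨ p2)) = ¬0 = 1
¬p2 ⊃ ¬¬(¬p2 ∨ (p1 ∨ p2)) = 0 ⊃ 1 = 1
(¬(¬p2 ∨ (p1 ∨ p2)) ⊃ p2) ≡ (¬p2 ⊃ ¬¬(¬p2 ∨ (p1 ∨ p2))) = 1 ≡ 1 = 1
and checking the remaining 48 assignments likewise gives ≥ 1 in every case.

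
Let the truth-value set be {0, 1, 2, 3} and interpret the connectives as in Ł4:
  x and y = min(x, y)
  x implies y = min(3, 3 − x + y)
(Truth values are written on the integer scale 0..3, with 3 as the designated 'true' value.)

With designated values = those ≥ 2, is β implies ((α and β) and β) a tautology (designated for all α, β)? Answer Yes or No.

No

Counterexample: take α = 0, β = 2.
α and β = 0 and 2 = 0
(α and β) and β = 0 and 2 = 0
β implies ((α and β) and β) = 2 implies 0 = 1
This gives 1, which is below 2.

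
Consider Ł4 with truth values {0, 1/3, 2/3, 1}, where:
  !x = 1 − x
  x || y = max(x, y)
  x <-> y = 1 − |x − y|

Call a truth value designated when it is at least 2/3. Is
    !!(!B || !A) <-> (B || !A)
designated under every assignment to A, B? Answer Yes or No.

Counterexample: take A = 2/3, B = 0.
!B = !0 = 1
!A = !2/3 = 1/3
!B || !A = 1 || 1/3 = 1
!(!B || !A) = !1 = 0
!!(!B || !A) = !0 = 1
!A = !2/3 = 1/3
B || !A = 0 || 1/3 = 1/3
!!(!B || !A) <-> (B || !A) = 1 <-> 1/3 = 1/3
This gives 1/3, which is below 2/3.

No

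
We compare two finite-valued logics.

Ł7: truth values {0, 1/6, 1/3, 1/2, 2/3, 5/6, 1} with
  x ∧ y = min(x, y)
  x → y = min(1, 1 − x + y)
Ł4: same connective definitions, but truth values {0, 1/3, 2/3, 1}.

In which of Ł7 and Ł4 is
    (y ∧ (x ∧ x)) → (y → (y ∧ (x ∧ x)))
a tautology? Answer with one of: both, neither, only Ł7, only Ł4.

In Ł7: every assignment gives 1 — tautology.
In Ł4: every assignment gives 1 — tautology.

both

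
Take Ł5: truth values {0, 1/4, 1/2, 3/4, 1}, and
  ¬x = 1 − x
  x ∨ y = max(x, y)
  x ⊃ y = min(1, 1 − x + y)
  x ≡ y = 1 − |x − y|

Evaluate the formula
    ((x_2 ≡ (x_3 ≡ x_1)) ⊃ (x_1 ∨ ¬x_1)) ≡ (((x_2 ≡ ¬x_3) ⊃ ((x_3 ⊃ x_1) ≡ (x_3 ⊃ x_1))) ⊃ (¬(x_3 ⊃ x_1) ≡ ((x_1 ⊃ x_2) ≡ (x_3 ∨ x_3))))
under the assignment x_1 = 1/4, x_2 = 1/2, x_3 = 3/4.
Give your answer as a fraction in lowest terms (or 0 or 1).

x_3 ≡ x_1 = 3/4 ≡ 1/4 = 1/2
x_2 ≡ (x_3 ≡ x_1) = 1/2 ≡ 1/2 = 1
¬x_1 = ¬1/4 = 3/4
x_1 ∨ ¬x_1 = 1/4 ∨ 3/4 = 3/4
(x_2 ≡ (x_3 ≡ x_1)) ⊃ (x_1 ∨ ¬x_1) = 1 ⊃ 3/4 = 3/4
¬x_3 = ¬3/4 = 1/4
x_2 ≡ ¬x_3 = 1/2 ≡ 1/4 = 3/4
x_3 ⊃ x_1 = 3/4 ⊃ 1/4 = 1/2
x_3 ⊃ x_1 = 3/4 ⊃ 1/4 = 1/2
(x_3 ⊃ x_1) ≡ (x_3 ⊃ x_1) = 1/2 ≡ 1/2 = 1
(x_2 ≡ ¬x_3) ⊃ ((x_3 ⊃ x_1) ≡ (x_3 ⊃ x_1)) = 3/4 ⊃ 1 = 1
x_3 ⊃ x_1 = 3/4 ⊃ 1/4 = 1/2
¬(x_3 ⊃ x_1) = ¬1/2 = 1/2
x_1 ⊃ x_2 = 1/4 ⊃ 1/2 = 1
x_3 ∨ x_3 = 3/4 ∨ 3/4 = 3/4
(x_1 ⊃ x_2) ≡ (x_3 ∨ x_3) = 1 ≡ 3/4 = 3/4
¬(x_3 ⊃ x_1) ≡ ((x_1 ⊃ x_2) ≡ (x_3 ∨ x_3)) = 1/2 ≡ 3/4 = 3/4
((x_2 ≡ ¬x_3) ⊃ ((x_3 ⊃ x_1) ≡ (x_3 ⊃ x_1))) ⊃ (¬(x_3 ⊃ x_1) ≡ ((x_1 ⊃ x_2) ≡ (x_3 ∨ x_3))) = 1 ⊃ 3/4 = 3/4
((x_2 ≡ (x_3 ≡ x_1)) ⊃ (x_1 ∨ ¬x_1)) ≡ (((x_2 ≡ ¬x_3) ⊃ ((x_3 ⊃ x_1) ≡ (x_3 ⊃ x_1))) ⊃ (¬(x_3 ⊃ x_1) ≡ ((x_1 ⊃ x_2) ≡ (x_3 ∨ x_3)))) = 3/4 ≡ 3/4 = 1

1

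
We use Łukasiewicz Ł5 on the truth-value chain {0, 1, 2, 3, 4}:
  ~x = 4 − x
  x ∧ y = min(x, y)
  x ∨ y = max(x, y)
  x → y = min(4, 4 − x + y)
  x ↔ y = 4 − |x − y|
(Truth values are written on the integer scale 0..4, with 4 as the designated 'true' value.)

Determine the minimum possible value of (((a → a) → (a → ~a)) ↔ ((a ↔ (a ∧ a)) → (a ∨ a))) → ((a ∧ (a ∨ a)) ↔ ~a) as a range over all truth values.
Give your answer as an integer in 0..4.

3

Take a = 3:
a → a = 3 → 3 = 4
~a = ~3 = 1
a → ~a = 3 → 1 = 2
(a → a) → (a → ~a) = 4 → 2 = 2
a ∧ a = 3 ∧ 3 = 3
a ↔ (a ∧ a) = 3 ↔ 3 = 4
a ∨ a = 3 ∨ 3 = 3
(a ↔ (a ∧ a)) → (a ∨ a) = 4 → 3 = 3
((a → a) → (a → ~a)) ↔ ((a ↔ (a ∧ a)) → (a ∨ a)) = 2 ↔ 3 = 3
a ∨ a = 3 ∨ 3 = 3
a ∧ (a ∨ a) = 3 ∧ 3 = 3
~a = ~3 = 1
(a ∧ (a ∨ a)) ↔ ~a = 3 ↔ 1 = 2
(((a → a) → (a → ~a)) ↔ ((a ↔ (a ∧ a)) → (a ∨ a))) → ((a ∧ (a ∨ a)) ↔ ~a) = 3 → 2 = 3
No assignment yields a value below 3, so this is the minimum.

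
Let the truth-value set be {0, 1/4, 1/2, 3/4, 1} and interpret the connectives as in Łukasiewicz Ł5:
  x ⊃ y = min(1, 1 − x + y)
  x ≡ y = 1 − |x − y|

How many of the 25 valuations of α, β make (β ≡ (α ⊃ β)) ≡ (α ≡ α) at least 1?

9

value 1: 9 assignments (counts)
value 3/4: 7 assignments
value 1/2: 5 assignments
value 1/4: 3 assignments
value 0: 1 assignment
So 9 of the 25 assignments meet the threshold.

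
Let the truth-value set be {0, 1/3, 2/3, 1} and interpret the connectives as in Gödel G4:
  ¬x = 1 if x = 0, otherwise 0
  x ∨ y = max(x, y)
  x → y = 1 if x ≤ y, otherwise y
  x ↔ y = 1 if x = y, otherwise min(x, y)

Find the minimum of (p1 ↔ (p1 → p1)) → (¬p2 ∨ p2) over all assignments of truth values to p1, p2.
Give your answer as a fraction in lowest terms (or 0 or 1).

Take p1 = 2/3, p2 = 1/3:
p1 → p1 = 2/3 → 2/3 = 1
p1 ↔ (p1 → p1) = 2/3 ↔ 1 = 2/3
¬p2 = ¬1/3 = 0
¬p2 ∨ p2 = 0 ∨ 1/3 = 1/3
(p1 ↔ (p1 → p1)) → (¬p2 ∨ p2) = 2/3 → 1/3 = 1/3
No assignment yields a value below 1/3, so this is the minimum.

1/3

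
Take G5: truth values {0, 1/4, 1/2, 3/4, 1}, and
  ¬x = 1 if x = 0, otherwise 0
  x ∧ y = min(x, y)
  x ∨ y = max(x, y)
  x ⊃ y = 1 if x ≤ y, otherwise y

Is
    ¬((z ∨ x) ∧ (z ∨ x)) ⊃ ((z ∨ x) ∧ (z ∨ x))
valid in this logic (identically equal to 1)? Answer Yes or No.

No

Counterexample: take x = 0, z = 0.
z ∨ x = 0 ∨ 0 = 0
z ∨ x = 0 ∨ 0 = 0
(z ∨ x) ∧ (z ∨ x) = 0 ∧ 0 = 0
¬((z ∨ x) ∧ (z ∨ x)) = ¬0 = 1
z ∨ x = 0 ∨ 0 = 0
z ∨ x = 0 ∨ 0 = 0
(z ∨ x) ∧ (z ∨ x) = 0 ∧ 0 = 0
¬((z ∨ x) ∧ (z ∨ x)) ⊃ ((z ∨ x) ∧ (z ∨ x)) = 1 ⊃ 0 = 0
This gives 0 ≠ 1.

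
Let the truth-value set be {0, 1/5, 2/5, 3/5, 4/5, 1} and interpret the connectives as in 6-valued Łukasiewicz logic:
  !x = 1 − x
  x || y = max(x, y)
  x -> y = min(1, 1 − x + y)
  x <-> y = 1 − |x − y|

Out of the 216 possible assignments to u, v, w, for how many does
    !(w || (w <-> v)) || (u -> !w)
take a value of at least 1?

value 1: 126 assignments (counts)
value 4/5: 30 assignments
value 3/5: 24 assignments
value 2/5: 18 assignments
value 1/5: 12 assignments
value 0: 6 assignments
So 126 of the 216 assignments meet the threshold.

126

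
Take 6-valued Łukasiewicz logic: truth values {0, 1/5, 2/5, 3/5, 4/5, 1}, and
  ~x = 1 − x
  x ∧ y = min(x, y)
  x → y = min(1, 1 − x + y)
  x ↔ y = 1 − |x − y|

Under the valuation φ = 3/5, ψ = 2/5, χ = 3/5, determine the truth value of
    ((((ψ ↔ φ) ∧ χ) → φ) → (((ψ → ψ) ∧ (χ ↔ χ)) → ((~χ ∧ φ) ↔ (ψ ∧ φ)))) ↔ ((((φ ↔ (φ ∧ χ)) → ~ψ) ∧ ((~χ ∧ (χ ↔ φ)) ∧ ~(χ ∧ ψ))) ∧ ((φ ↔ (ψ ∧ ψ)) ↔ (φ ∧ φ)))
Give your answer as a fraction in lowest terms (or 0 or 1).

ψ ↔ φ = 2/5 ↔ 3/5 = 4/5
(ψ ↔ φ) ∧ χ = 4/5 ∧ 3/5 = 3/5
((ψ ↔ φ) ∧ χ) → φ = 3/5 → 3/5 = 1
ψ → ψ = 2/5 → 2/5 = 1
χ ↔ χ = 3/5 ↔ 3/5 = 1
(ψ → ψ) ∧ (χ ↔ χ) = 1 ∧ 1 = 1
~χ = ~3/5 = 2/5
~χ ∧ φ = 2/5 ∧ 3/5 = 2/5
ψ ∧ φ = 2/5 ∧ 3/5 = 2/5
(~χ ∧ φ) ↔ (ψ ∧ φ) = 2/5 ↔ 2/5 = 1
((ψ → ψ) ∧ (χ ↔ χ)) → ((~χ ∧ φ) ↔ (ψ ∧ φ)) = 1 → 1 = 1
(((ψ ↔ φ) ∧ χ) → φ) → (((ψ → ψ) ∧ (χ ↔ χ)) → ((~χ ∧ φ) ↔ (ψ ∧ φ))) = 1 → 1 = 1
φ ∧ χ = 3/5 ∧ 3/5 = 3/5
φ ↔ (φ ∧ χ) = 3/5 ↔ 3/5 = 1
~ψ = ~2/5 = 3/5
(φ ↔ (φ ∧ χ)) → ~ψ = 1 → 3/5 = 3/5
~χ = ~3/5 = 2/5
χ ↔ φ = 3/5 ↔ 3/5 = 1
~χ ∧ (χ ↔ φ) = 2/5 ∧ 1 = 2/5
χ ∧ ψ = 3/5 ∧ 2/5 = 2/5
~(χ ∧ ψ) = ~2/5 = 3/5
(~χ ∧ (χ ↔ φ)) ∧ ~(χ ∧ ψ) = 2/5 ∧ 3/5 = 2/5
((φ ↔ (φ ∧ χ)) → ~ψ) ∧ ((~χ ∧ (χ ↔ φ)) ∧ ~(χ ∧ ψ)) = 3/5 ∧ 2/5 = 2/5
ψ ∧ ψ = 2/5 ∧ 2/5 = 2/5
φ ↔ (ψ ∧ ψ) = 3/5 ↔ 2/5 = 4/5
φ ∧ φ = 3/5 ∧ 3/5 = 3/5
(φ ↔ (ψ ∧ ψ)) ↔ (φ ∧ φ) = 4/5 ↔ 3/5 = 4/5
(((φ ↔ (φ ∧ χ)) → ~ψ) ∧ ((~χ ∧ (χ ↔ φ)) ∧ ~(χ ∧ ψ))) ∧ ((φ ↔ (ψ ∧ ψ)) ↔ (φ ∧ φ)) = 2/5 ∧ 4/5 = 2/5
((((ψ ↔ φ) ∧ χ) → φ) → (((ψ → ψ) ∧ (χ ↔ χ)) → ((~χ ∧ φ) ↔ (ψ ∧ φ)))) ↔ ((((φ ↔ (φ ∧ χ)) → ~ψ) ∧ ((~χ ∧ (χ ↔ φ)) ∧ ~(χ ∧ ψ))) ∧ ((φ ↔ (ψ ∧ ψ)) ↔ (φ ∧ φ))) = 1 ↔ 2/5 = 2/5

2/5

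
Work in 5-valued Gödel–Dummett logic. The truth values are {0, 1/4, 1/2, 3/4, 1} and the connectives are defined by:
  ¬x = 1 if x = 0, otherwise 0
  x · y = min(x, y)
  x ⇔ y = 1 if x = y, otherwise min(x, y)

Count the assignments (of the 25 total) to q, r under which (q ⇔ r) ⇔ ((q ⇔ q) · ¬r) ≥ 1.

5

value 1: 5 assignments (counts)
value 0: 20 assignments
So 5 of the 25 assignments meet the threshold.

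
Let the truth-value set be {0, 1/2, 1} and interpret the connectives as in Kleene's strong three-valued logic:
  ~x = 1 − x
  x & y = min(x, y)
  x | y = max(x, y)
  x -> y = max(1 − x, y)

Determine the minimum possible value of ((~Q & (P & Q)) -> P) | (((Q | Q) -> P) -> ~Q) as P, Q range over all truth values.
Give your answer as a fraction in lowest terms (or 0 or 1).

1/2

Take P = 1/2, Q = 1/2:
~Q = ~1/2 = 1/2
P & Q = 1/2 & 1/2 = 1/2
~Q & (P & Q) = 1/2 & 1/2 = 1/2
(~Q & (P & Q)) -> P = 1/2 -> 1/2 = 1/2
Q | Q = 1/2 | 1/2 = 1/2
(Q | Q) -> P = 1/2 -> 1/2 = 1/2
~Q = ~1/2 = 1/2
((Q | Q) -> P) -> ~Q = 1/2 -> 1/2 = 1/2
((~Q & (P & Q)) -> P) | (((Q | Q) -> P) -> ~Q) = 1/2 | 1/2 = 1/2
No assignment yields a value below 1/2, so this is the minimum.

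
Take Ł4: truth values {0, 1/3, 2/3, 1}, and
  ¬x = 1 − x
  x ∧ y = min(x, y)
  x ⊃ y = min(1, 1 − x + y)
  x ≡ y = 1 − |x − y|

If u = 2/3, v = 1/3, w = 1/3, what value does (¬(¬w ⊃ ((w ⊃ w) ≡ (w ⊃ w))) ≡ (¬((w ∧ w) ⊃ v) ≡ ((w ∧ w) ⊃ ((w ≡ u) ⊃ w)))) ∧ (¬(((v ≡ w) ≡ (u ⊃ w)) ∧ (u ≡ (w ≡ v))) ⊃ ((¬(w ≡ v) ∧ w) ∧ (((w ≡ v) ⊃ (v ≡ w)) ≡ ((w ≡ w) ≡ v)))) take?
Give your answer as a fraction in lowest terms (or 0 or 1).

2/3

¬w = ¬1/3 = 2/3
w ⊃ w = 1/3 ⊃ 1/3 = 1
w ⊃ w = 1/3 ⊃ 1/3 = 1
(w ⊃ w) ≡ (w ⊃ w) = 1 ≡ 1 = 1
¬w ⊃ ((w ⊃ w) ≡ (w ⊃ w)) = 2/3 ⊃ 1 = 1
¬(¬w ⊃ ((w ⊃ w) ≡ (w ⊃ w))) = ¬1 = 0
w ∧ w = 1/3 ∧ 1/3 = 1/3
(w ∧ w) ⊃ v = 1/3 ⊃ 1/3 = 1
¬((w ∧ w) ⊃ v) = ¬1 = 0
w ∧ w = 1/3 ∧ 1/3 = 1/3
w ≡ u = 1/3 ≡ 2/3 = 2/3
(w ≡ u) ⊃ w = 2/3 ⊃ 1/3 = 2/3
(w ∧ w) ⊃ ((w ≡ u) ⊃ w) = 1/3 ⊃ 2/3 = 1
¬((w ∧ w) ⊃ v) ≡ ((w ∧ w) ⊃ ((w ≡ u) ⊃ w)) = 0 ≡ 1 = 0
¬(¬w ⊃ ((w ⊃ w) ≡ (w ⊃ w))) ≡ (¬((w ∧ w) ⊃ v) ≡ ((w ∧ w) ⊃ ((w ≡ u) ⊃ w))) = 0 ≡ 0 = 1
v ≡ w = 1/3 ≡ 1/3 = 1
u ⊃ w = 2/3 ⊃ 1/3 = 2/3
(v ≡ w) ≡ (u ⊃ w) = 1 ≡ 2/3 = 2/3
w ≡ v = 1/3 ≡ 1/3 = 1
u ≡ (w ≡ v) = 2/3 ≡ 1 = 2/3
((v ≡ w) ≡ (u ⊃ w)) ∧ (u ≡ (w ≡ v)) = 2/3 ∧ 2/3 = 2/3
¬(((v ≡ w) ≡ (u ⊃ w)) ∧ (u ≡ (w ≡ v))) = ¬2/3 = 1/3
w ≡ v = 1/3 ≡ 1/3 = 1
¬(w ≡ v) = ¬1 = 0
¬(w ≡ v) ∧ w = 0 ∧ 1/3 = 0
w ≡ v = 1/3 ≡ 1/3 = 1
v ≡ w = 1/3 ≡ 1/3 = 1
(w ≡ v) ⊃ (v ≡ w) = 1 ⊃ 1 = 1
w ≡ w = 1/3 ≡ 1/3 = 1
(w ≡ w) ≡ v = 1 ≡ 1/3 = 1/3
((w ≡ v) ⊃ (v ≡ w)) ≡ ((w ≡ w) ≡ v) = 1 ≡ 1/3 = 1/3
(¬(w ≡ v) ∧ w) ∧ (((w ≡ v) ⊃ (v ≡ w)) ≡ ((w ≡ w) ≡ v)) = 0 ∧ 1/3 = 0
¬(((v ≡ w) ≡ (u ⊃ w)) ∧ (u ≡ (w ≡ v))) ⊃ ((¬(w ≡ v) ∧ w) ∧ (((w ≡ v) ⊃ (v ≡ w)) ≡ ((w ≡ w) ≡ v))) = 1/3 ⊃ 0 = 2/3
(¬(¬w ⊃ ((w ⊃ w) ≡ (w ⊃ w))) ≡ (¬((w ∧ w) ⊃ v) ≡ ((w ∧ w) ⊃ ((w ≡ u) ⊃ w)))) ∧ (¬(((v ≡ w) ≡ (u ⊃ w)) ∧ (u ≡ (w ≡ v))) ⊃ ((¬(w ≡ v) ∧ w) ∧ (((w ≡ v) ⊃ (v ≡ w)) ≡ ((w ≡ w) ≡ v)))) = 1 ∧ 2/3 = 2/3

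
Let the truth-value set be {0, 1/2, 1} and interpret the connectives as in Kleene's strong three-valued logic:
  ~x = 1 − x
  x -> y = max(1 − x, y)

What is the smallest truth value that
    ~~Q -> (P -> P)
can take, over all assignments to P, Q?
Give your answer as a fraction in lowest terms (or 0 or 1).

1/2

Take P = 1/2, Q = 1/2:
~Q = ~1/2 = 1/2
~~Q = ~1/2 = 1/2
P -> P = 1/2 -> 1/2 = 1/2
~~Q -> (P -> P) = 1/2 -> 1/2 = 1/2
No assignment yields a value below 1/2, so this is the minimum.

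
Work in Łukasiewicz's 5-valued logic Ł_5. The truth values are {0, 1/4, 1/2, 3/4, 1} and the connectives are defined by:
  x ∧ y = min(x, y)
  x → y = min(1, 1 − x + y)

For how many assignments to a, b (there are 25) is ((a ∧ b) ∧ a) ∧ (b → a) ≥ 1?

value 1: 1 assignment (counts)
value 3/4: 3 assignments
value 1/2: 5 assignments
value 1/4: 7 assignments
value 0: 9 assignments
So 1 of the 25 assignments meets the threshold.

1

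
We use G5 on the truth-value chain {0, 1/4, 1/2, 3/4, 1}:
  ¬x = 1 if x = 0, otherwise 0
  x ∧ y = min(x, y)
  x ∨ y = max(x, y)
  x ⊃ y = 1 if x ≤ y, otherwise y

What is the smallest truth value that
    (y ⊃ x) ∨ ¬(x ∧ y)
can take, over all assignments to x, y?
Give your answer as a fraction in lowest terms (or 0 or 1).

Take x = 1/4, y = 1/2:
y ⊃ x = 1/2 ⊃ 1/4 = 1/4
x ∧ y = 1/4 ∧ 1/2 = 1/4
¬(x ∧ y) = ¬1/4 = 0
(y ⊃ x) ∨ ¬(x ∧ y) = 1/4 ∨ 0 = 1/4
No assignment yields a value below 1/4, so this is the minimum.

1/4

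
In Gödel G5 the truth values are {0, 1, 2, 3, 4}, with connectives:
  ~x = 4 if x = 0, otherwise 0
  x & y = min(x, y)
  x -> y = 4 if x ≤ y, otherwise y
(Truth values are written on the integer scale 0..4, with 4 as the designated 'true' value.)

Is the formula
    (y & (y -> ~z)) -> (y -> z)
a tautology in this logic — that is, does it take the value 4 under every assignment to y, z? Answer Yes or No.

Counterexample: take y = 1, z = 0.
~z = ~0 = 4
y -> ~z = 1 -> 4 = 4
y & (y -> ~z) = 1 & 4 = 1
y -> z = 1 -> 0 = 0
(y & (y -> ~z)) -> (y -> z) = 1 -> 0 = 0
This gives 0 ≠ 4.

No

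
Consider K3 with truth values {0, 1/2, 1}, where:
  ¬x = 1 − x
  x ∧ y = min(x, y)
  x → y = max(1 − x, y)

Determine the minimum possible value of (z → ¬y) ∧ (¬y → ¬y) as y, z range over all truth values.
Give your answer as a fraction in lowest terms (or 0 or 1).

Take y = 1, z = 1:
¬y = ¬1 = 0
z → ¬y = 1 → 0 = 0
¬y = ¬1 = 0
¬y = ¬1 = 0
¬y → ¬y = 0 → 0 = 1
(z → ¬y) ∧ (¬y → ¬y) = 0 ∧ 1 = 0
No assignment yields a value below 0, so this is the minimum.

0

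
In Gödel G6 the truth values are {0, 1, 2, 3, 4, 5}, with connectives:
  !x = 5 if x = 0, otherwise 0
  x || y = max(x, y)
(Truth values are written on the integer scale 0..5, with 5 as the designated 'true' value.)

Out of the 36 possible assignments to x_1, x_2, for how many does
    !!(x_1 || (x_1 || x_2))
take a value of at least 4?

35

value 5: 35 assignments (counts)
value 0: 1 assignment
So 35 of the 36 assignments meet the threshold.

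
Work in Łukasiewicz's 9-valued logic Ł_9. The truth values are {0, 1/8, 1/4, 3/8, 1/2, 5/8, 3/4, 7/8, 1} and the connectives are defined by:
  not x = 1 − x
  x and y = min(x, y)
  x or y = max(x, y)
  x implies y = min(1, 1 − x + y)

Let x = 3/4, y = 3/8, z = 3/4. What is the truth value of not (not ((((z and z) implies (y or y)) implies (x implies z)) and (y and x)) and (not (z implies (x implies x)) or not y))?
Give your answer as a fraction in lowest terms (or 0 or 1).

3/8

z and z = 3/4 and 3/4 = 3/4
y or y = 3/8 or 3/8 = 3/8
(z and z) implies (y or y) = 3/4 implies 3/8 = 5/8
x implies z = 3/4 implies 3/4 = 1
((z and z) implies (y or y)) implies (x implies z) = 5/8 implies 1 = 1
y and x = 3/8 and 3/4 = 3/8
(((z and z) implies (y or y)) implies (x implies z)) and (y and x) = 1 and 3/8 = 3/8
not ((((z and z) implies (y or y)) implies (x implies z)) and (y and x)) = not 3/8 = 5/8
x implies x = 3/4 implies 3/4 = 1
z implies (x implies x) = 3/4 implies 1 = 1
not (z implies (x implies x)) = not 1 = 0
not y = not 3/8 = 5/8
not (z implies (x implies x)) or not y = 0 or 5/8 = 5/8
not ((((z and z) implies (y or y)) implies (x implies z)) and (y and x)) and (not (z implies (x implies x)) or not y) = 5/8 and 5/8 = 5/8
not (not ((((z and z) implies (y or y)) implies (x implies z)) and (y and x)) and (not (z implies (x implies x)) or not y)) = not 5/8 = 3/8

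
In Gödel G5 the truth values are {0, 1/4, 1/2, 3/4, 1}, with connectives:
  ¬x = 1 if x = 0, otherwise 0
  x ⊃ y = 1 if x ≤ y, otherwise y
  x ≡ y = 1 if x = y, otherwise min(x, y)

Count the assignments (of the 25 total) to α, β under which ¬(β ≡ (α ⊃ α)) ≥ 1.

5

value 1: 5 assignments (counts)
value 0: 20 assignments
So 5 of the 25 assignments meet the threshold.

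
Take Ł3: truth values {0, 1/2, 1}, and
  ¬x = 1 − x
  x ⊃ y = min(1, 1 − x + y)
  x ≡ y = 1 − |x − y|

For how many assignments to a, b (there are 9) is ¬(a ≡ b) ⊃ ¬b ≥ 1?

a = 0, b = 0 ↦ 1  ≥
a = 0, b = 1/2 ↦ 1  ≥
a = 0, b = 1 ↦ 0  <
a = 1/2, b = 0 ↦ 1  ≥
a = 1/2, b = 1/2 ↦ 1  ≥
a = 1/2, b = 1 ↦ 1/2  <
a = 1, b = 0 ↦ 1  ≥
a = 1, b = 1/2 ↦ 1  ≥
a = 1, b = 1 ↦ 1  ≥
So 7 of the 9 assignments meet the threshold.

7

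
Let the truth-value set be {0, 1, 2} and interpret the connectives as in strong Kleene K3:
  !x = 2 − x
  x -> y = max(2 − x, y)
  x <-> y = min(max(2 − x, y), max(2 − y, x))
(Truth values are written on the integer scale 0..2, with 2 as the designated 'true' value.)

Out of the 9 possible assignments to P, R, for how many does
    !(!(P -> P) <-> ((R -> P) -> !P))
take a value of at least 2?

P = 0, R = 0 ↦ 2  ≥
P = 0, R = 1 ↦ 2  ≥
P = 0, R = 2 ↦ 2  ≥
P = 1, R = 0 ↦ 1  <
P = 1, R = 1 ↦ 1  <
P = 1, R = 2 ↦ 1  <
P = 2, R = 0 ↦ 0  <
P = 2, R = 1 ↦ 0  <
P = 2, R = 2 ↦ 0  <
So 3 of the 9 assignments meet the threshold.

3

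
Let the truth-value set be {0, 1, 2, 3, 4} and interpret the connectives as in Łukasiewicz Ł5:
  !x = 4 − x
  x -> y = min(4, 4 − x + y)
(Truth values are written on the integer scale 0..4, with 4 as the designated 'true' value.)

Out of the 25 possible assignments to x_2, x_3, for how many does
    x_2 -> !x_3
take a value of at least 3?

19

value 4: 15 assignments (counts)
value 3: 4 assignments (counts)
value 2: 3 assignments
value 1: 2 assignments
value 0: 1 assignment
So 19 of the 25 assignments meet the threshold.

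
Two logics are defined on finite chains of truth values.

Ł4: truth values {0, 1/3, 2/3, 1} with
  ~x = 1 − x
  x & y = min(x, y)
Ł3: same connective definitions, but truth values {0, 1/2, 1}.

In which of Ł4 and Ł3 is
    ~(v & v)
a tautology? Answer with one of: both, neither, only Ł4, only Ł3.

In Ł4: at v = 1/3 the value is 2/3 — not a tautology.
In Ł3: at v = 1/2 the value is 1/2 — not a tautology.

neither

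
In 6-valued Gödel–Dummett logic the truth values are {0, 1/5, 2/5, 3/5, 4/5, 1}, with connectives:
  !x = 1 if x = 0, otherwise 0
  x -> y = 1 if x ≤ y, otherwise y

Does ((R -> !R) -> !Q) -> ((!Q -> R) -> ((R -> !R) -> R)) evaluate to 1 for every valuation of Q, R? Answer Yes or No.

Yes

At Q = 0, R = 1/5, for instance:
!R = !1/5 = 0
R -> !R = 1/5 -> 0 = 0
!Q = !0 = 1
(R -> !R) -> !Q = 0 -> 1 = 1
!Q -> R = 1 -> 1/5 = 1/5
(R -> !R) -> R = 0 -> 1/5 = 1
(!Q -> R) -> ((R -> !R) -> R) = 1/5 -> 1 = 1
((R -> !R) -> !Q) -> ((!Q -> R) -> ((R -> !R) -> R)) = 1 -> 1 = 1
and checking the remaining 35 assignments likewise gives ≥ 1 in every case.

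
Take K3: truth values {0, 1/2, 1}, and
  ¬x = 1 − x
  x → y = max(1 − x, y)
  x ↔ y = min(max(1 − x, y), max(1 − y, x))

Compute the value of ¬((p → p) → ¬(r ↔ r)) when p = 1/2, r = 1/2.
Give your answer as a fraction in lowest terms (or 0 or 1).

1/2

p → p = 1/2 → 1/2 = 1/2
r ↔ r = 1/2 ↔ 1/2 = 1/2
¬(r ↔ r) = ¬1/2 = 1/2
(p → p) → ¬(r ↔ r) = 1/2 → 1/2 = 1/2
¬((p → p) → ¬(r ↔ r)) = ¬1/2 = 1/2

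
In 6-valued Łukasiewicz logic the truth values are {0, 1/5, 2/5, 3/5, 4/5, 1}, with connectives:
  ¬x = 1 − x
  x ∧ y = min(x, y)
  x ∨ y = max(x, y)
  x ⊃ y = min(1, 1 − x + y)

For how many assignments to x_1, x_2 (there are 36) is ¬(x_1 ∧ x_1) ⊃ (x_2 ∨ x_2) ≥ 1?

value 1: 21 assignments (counts)
value 4/5: 5 assignments
value 3/5: 4 assignments
value 2/5: 3 assignments
value 1/5: 2 assignments
value 0: 1 assignment
So 21 of the 36 assignments meet the threshold.

21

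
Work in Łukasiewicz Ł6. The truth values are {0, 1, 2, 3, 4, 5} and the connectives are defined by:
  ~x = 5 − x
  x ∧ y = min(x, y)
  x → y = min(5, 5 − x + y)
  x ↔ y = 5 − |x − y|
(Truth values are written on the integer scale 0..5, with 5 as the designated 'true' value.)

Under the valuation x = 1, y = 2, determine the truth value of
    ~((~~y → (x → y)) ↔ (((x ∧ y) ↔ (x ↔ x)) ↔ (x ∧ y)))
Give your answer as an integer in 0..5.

0

~y = ~2 = 3
~~y = ~3 = 2
x → y = 1 → 2 = 5
~~y → (x → y) = 2 → 5 = 5
x ∧ y = 1 ∧ 2 = 1
x ↔ x = 1 ↔ 1 = 5
(x ∧ y) ↔ (x ↔ x) = 1 ↔ 5 = 1
x ∧ y = 1 ∧ 2 = 1
((x ∧ y) ↔ (x ↔ x)) ↔ (x ∧ y) = 1 ↔ 1 = 5
(~~y → (x → y)) ↔ (((x ∧ y) ↔ (x ↔ x)) ↔ (x ∧ y)) = 5 ↔ 5 = 5
~((~~y → (x → y)) ↔ (((x ∧ y) ↔ (x ↔ x)) ↔ (x ∧ y))) = ~5 = 0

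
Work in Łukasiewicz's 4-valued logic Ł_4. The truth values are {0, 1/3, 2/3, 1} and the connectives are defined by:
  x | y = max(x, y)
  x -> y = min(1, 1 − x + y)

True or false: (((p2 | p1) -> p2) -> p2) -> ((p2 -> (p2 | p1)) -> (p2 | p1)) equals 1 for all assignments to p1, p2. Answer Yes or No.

Yes

p1 = 0, p2 = 0 ↦ 1
p1 = 0, p2 = 1/3 ↦ 1
p1 = 0, p2 = 2/3 ↦ 1
p1 = 0, p2 = 1 ↦ 1
p1 = 1/3, p2 = 0 ↦ 1
p1 = 1/3, p2 = 1/3 ↦ 1
p1 = 1/3, p2 = 2/3 ↦ 1
p1 = 1/3, p2 = 1 ↦ 1
p1 = 2/3, p2 = 0 ↦ 1
p1 = 2/3, p2 = 1/3 ↦ 1
p1 = 2/3, p2 = 2/3 ↦ 1
p1 = 2/3, p2 = 1 ↦ 1
p1 = 1, p2 = 0 ↦ 1
p1 = 1, p2 = 1/3 ↦ 1
p1 = 1, p2 = 2/3 ↦ 1
p1 = 1, p2 = 1 ↦ 1
Every assignment gives a value ≥ 1.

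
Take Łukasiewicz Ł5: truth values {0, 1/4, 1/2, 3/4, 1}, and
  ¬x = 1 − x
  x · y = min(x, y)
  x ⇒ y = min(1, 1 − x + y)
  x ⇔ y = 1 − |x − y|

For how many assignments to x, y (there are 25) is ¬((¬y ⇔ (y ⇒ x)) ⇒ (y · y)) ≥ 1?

5

value 1: 5 assignments (counts)
value 3/4: 1 assignment
value 1/2: 5 assignments
value 1/4: 2 assignments
value 0: 12 assignments
So 5 of the 25 assignments meet the threshold.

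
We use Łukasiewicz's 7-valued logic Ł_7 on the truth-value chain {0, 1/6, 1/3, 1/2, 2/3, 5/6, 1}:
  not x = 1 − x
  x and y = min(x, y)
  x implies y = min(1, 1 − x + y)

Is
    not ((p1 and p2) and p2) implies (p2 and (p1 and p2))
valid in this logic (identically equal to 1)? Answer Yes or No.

Counterexample: take p1 = 0, p2 = 0.
p1 and p2 = 0 and 0 = 0
(p1 and p2) and p2 = 0 and 0 = 0
not ((p1 and p2) and p2) = not 0 = 1
p2 and (p1 and p2) = 0 and 0 = 0
not ((p1 and p2) and p2) implies (p2 and (p1 and p2)) = 1 implies 0 = 0
This gives 0 ≠ 1.

No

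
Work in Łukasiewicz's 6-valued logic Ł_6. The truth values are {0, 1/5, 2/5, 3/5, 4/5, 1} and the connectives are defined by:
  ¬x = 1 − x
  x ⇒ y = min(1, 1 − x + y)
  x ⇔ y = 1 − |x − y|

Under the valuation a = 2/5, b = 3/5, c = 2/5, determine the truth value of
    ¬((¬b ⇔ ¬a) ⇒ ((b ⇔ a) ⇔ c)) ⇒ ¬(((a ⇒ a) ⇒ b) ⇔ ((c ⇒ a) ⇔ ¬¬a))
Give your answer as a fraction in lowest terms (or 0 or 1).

1

¬b = ¬3/5 = 2/5
¬a = ¬2/5 = 3/5
¬b ⇔ ¬a = 2/5 ⇔ 3/5 = 4/5
b ⇔ a = 3/5 ⇔ 2/5 = 4/5
(b ⇔ a) ⇔ c = 4/5 ⇔ 2/5 = 3/5
(¬b ⇔ ¬a) ⇒ ((b ⇔ a) ⇔ c) = 4/5 ⇒ 3/5 = 4/5
¬((¬b ⇔ ¬a) ⇒ ((b ⇔ a) ⇔ c)) = ¬4/5 = 1/5
a ⇒ a = 2/5 ⇒ 2/5 = 1
(a ⇒ a) ⇒ b = 1 ⇒ 3/5 = 3/5
c ⇒ a = 2/5 ⇒ 2/5 = 1
¬a = ¬2/5 = 3/5
¬¬a = ¬3/5 = 2/5
(c ⇒ a) ⇔ ¬¬a = 1 ⇔ 2/5 = 2/5
((a ⇒ a) ⇒ b) ⇔ ((c ⇒ a) ⇔ ¬¬a) = 3/5 ⇔ 2/5 = 4/5
¬(((a ⇒ a) ⇒ b) ⇔ ((c ⇒ a) ⇔ ¬¬a)) = ¬4/5 = 1/5
¬((¬b ⇔ ¬a) ⇒ ((b ⇔ a) ⇔ c)) ⇒ ¬(((a ⇒ a) ⇒ b) ⇔ ((c ⇒ a) ⇔ ¬¬a)) = 1/5 ⇒ 1/5 = 1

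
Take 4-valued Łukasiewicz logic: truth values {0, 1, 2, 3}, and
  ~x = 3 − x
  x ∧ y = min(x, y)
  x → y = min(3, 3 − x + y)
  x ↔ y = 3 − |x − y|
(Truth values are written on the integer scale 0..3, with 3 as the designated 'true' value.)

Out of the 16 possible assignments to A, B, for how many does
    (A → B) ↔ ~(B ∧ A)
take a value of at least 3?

A = 0, B = 0 ↦ 3  ≥
A = 0, B = 1 ↦ 3  ≥
A = 0, B = 2 ↦ 3  ≥
A = 0, B = 3 ↦ 3  ≥
A = 1, B = 0 ↦ 2  <
A = 1, B = 1 ↦ 2  <
A = 1, B = 2 ↦ 2  <
A = 1, B = 3 ↦ 2  <
A = 2, B = 0 ↦ 1  <
A = 2, B = 1 ↦ 3  ≥
A = 2, B = 2 ↦ 1  <
A = 2, B = 3 ↦ 1  <
A = 3, B = 0 ↦ 0  <
A = 3, B = 1 ↦ 2  <
A = 3, B = 2 ↦ 2  <
A = 3, B = 3 ↦ 0  <
So 5 of the 16 assignments meet the threshold.

5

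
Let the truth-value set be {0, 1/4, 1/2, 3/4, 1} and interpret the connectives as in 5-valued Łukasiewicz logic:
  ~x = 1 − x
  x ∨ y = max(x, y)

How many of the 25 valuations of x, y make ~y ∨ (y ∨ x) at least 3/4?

22

value 1: 13 assignments (counts)
value 3/4: 9 assignments (counts)
value 1/2: 3 assignments
So 22 of the 25 assignments meet the threshold.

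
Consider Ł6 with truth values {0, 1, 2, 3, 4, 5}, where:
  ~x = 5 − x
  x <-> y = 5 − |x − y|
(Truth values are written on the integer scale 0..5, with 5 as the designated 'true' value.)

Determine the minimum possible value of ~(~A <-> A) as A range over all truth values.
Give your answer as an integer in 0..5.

1

Take A = 2:
~A = ~2 = 3
~A <-> A = 3 <-> 2 = 4
~(~A <-> A) = ~4 = 1
No assignment yields a value below 1, so this is the minimum.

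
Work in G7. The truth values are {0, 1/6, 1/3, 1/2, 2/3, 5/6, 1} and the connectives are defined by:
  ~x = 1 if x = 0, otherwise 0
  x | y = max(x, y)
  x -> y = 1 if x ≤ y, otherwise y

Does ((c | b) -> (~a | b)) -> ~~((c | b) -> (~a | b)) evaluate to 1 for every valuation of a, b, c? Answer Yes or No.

Yes

At a = 1, b = 5/6, c = 1, for instance:
c | b = 1 | 5/6 = 1
~a = ~1 = 0
~a | b = 0 | 5/6 = 5/6
(c | b) -> (~a | b) = 1 -> 5/6 = 5/6
~((c | b) -> (~a | b)) = ~5/6 = 0
~~((c | b) -> (~a | b)) = ~0 = 1
((c | b) -> (~a | b)) -> ~~((c | b) -> (~a | b)) = 5/6 -> 1 = 1
and checking the remaining 342 assignments likewise gives ≥ 1 in every case.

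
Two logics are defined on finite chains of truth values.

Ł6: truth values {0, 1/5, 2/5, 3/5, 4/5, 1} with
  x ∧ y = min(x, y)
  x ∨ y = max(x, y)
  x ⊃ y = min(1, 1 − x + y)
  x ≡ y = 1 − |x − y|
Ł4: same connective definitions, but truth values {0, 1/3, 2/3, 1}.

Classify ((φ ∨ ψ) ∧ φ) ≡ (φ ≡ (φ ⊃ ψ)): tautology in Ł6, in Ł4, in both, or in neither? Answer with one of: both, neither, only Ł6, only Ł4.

In Ł6: at φ = 1/5, ψ = 0 the value is 4/5 — not a tautology.
In Ł4: at φ = 1/3, ψ = 0 the value is 2/3 — not a tautology.

neither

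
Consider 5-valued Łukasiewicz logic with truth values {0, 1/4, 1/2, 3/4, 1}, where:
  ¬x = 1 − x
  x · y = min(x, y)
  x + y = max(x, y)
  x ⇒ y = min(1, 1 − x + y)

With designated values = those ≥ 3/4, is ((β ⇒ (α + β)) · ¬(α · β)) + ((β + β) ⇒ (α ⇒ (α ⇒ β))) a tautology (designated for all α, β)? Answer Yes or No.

At α = 0, β = 3/4, for instance:
α + β = 0 + 3/4 = 3/4
β ⇒ (α + β) = 3/4 ⇒ 3/4 = 1
α · β = 0 · 3/4 = 0
¬(α · β) = ¬0 = 1
(β ⇒ (α + β)) · ¬(α · β) = 1 · 1 = 1
β + β = 3/4 + 3/4 = 3/4
α ⇒ β = 0 ⇒ 3/4 = 1
α ⇒ (α ⇒ β) = 0 ⇒ 1 = 1
(β + β) ⇒ (α ⇒ (α ⇒ β)) = 3/4 ⇒ 1 = 1
((β ⇒ (α + β)) · ¬(α · β)) + ((β + β) ⇒ (α ⇒ (α ⇒ β))) = 1 + 1 = 1
and checking the remaining 24 assignments likewise gives ≥ 3/4 in every case.

Yes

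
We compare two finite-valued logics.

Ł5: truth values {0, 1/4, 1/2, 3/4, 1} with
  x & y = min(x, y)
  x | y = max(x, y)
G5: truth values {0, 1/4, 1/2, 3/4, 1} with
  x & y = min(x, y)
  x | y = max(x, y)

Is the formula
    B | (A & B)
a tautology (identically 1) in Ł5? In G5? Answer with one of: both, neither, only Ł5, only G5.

neither

In Ł5: at A = 0, B = 0 the value is 0 — not a tautology.
In G5: at A = 0, B = 0 the value is 0 — not a tautology.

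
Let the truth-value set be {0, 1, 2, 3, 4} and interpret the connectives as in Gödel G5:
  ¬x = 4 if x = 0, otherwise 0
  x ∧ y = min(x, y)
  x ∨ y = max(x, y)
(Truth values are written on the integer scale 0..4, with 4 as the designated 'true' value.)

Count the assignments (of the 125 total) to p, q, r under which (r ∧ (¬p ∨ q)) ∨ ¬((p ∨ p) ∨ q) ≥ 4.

value 4: 13 assignments (counts)
value 3: 16 assignments
value 2: 24 assignments
value 1: 32 assignments
value 0: 40 assignments
So 13 of the 125 assignments meet the threshold.

13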